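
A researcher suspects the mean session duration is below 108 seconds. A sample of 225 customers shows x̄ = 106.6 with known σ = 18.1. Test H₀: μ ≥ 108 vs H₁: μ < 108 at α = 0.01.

z = -1.16. Critical value: -2.33. Fail to reject H₀.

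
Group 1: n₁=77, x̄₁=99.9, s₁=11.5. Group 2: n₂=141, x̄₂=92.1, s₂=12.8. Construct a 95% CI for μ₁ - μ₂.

Difference = 7.8. SE = √(11.5²/77 + 12.8²/141) = 1.697. CI = (4.47, 11.13)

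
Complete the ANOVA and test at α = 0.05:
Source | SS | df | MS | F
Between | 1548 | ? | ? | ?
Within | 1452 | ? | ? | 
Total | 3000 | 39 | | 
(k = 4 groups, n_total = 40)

df_between = 3, df_within = 36. MS_between = 516.0, MS_within = 40.33. F = 12.793, F_crit ≈ 2.866. Reject H₀.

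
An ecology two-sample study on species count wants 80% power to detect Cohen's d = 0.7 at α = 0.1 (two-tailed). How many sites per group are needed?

z_{α/2} = 1.645, z_β = Φ⁻¹(0.8) = 0.842. For medium effect (d = 0.7): n per group = 2(z_{α/2} + z_β)²/d² = 2(1.645 + 0.842)²/0.7² = 25.2 → 26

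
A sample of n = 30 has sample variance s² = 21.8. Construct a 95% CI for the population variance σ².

df = 29. χ²_{0.025} = 45.722, χ²_{0.975} = 16.047. CI for σ² = ((n-1)s²/χ²_{α/2}, (n-1)s²/χ²_{1-α/2}) = (29·21.8/45.722, 29·21.8/16.047) = (13.83, 39.4)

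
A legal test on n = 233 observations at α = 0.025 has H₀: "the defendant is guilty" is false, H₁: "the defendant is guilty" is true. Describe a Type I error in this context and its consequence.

Type I error: rejecting H₀ when it is true — concluding that the defendant is guilty when in fact it is not. Consequence: convicting an innocent person.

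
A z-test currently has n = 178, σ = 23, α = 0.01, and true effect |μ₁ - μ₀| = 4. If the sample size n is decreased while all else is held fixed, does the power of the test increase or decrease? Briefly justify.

Power decreases: a smaller n inflates the standard error σ/√n, pulling the sampling distribution under H₁ back toward the critical value.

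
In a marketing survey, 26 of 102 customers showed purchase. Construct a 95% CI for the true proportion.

p̂ = 0.255. CI = p̂ ± z*√(p̂(1-p̂)/n) = (0.17, 0.339)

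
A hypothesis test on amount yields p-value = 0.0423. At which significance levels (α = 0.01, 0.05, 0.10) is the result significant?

p = 0.0423. Significant at: α = 0.05, 0.1.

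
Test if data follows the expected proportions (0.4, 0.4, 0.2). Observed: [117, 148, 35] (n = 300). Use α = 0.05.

Expected: [120.0, 120.0, 60.0]. χ² = 17.025. df = 2, critical = 5.991. Reject H₀.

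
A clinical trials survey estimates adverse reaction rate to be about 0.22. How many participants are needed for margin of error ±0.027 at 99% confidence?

n = z²p(1-p)/E² = 2.576²×0.22×0.78/0.027² = 1562.002 → n = 1563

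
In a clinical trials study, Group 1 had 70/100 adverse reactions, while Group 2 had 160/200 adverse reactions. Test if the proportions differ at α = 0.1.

p̂₁ = 0.7, p̂₂ = 0.8, pooled p̂ = 0.767. z = -1.93. Critical: ±1.645. Reject H₀.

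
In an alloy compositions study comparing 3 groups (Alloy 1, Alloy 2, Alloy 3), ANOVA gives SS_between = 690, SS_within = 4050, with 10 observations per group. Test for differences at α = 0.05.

df_between = 2, df_within = 27. F = MS_between/MS_within = 345.0/150.0 = 2.3. F_crit ≈ 3.354. Fail to reject H₀.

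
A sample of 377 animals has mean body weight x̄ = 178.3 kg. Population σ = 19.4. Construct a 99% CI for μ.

CI = x̄ ± z*(σ/√n) = 178.3 ± 2.576(19.4/√377) = 178.3 ± 2.57 = (175.73, 180.87)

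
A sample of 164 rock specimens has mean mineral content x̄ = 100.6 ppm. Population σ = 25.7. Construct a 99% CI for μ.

CI = x̄ ± z*(σ/√n) = 100.6 ± 2.576(25.7/√164) = 100.6 ± 5.17 = (95.43, 105.77)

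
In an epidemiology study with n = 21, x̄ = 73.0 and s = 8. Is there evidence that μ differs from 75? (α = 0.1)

t = (x̄ - μ₀)/(s/√n) = (73.0 - 75)/(8/√21) = -1.146. df = 20, critical t = ±1.725. Fail to reject H₀.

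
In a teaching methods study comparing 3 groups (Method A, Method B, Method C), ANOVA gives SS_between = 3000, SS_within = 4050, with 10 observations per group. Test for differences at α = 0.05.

df_between = 2, df_within = 27. F = MS_between/MS_within = 1500.0/150.0 = 10.0. F_crit ≈ 3.354. Reject H₀. At least one mean differs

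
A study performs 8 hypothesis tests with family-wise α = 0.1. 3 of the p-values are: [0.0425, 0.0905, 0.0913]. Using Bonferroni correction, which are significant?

Bonferroni α = 0.1/8 = 0.0125. None of the given p-values are significant.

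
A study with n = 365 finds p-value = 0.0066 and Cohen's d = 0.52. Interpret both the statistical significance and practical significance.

Statistically significant (p = 0.0066 < 0.05). Cohen's d = 0.52 indicates a medium effect size. Both statistical and practical significance should be considered.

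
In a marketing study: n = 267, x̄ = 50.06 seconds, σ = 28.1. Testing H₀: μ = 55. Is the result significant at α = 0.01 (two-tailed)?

z = (50.06 - 55)/(28.1/√267) = -2.873. Since |z| > 2.576, significant at α = 0.01.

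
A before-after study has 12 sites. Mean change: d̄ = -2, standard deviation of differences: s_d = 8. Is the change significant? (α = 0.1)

t = d̄/(s_d/√n) = -2/(8/√12) = -0.866. df = 11, critical t = ±1.796. Fail to reject H₀.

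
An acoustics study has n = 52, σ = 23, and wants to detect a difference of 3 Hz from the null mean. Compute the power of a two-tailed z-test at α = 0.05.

SE = σ/√n = 23/√52 = 3.19. Non-centrality λ = d/SE = 3/3.19 = 0.941. Power ≈ Φ(λ - z_{α/2}) = Φ(0.941 - 1.96) = Φ(-1.019) = 0.154.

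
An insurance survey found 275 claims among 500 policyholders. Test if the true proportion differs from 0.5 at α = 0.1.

p̂ = 0.55, p₀ = 0.5. z = (p̂ - p₀)/√(p₀(1-p₀)/n) = 2.236. Critical: ±1.645. Reject H₀.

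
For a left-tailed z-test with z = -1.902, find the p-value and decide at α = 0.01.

p = P(Z < -1.902) = Φ(-1.902) ≈ 0.0286. Since p ≥ 0.01, fail to reject H₀ (not significant) at α = 0.01.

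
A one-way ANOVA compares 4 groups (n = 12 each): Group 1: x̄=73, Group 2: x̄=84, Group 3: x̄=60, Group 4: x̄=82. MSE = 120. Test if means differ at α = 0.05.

Grand mean = 74.75. SS_between = 4305.0, MS_between = 1435.0. F = 11.958, F_crit ≈ 2.816. Reject H₀.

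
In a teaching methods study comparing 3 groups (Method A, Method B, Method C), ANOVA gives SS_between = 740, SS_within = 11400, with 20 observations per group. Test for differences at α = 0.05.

df_between = 2, df_within = 57. F = MS_between/MS_within = 370.0/200.0 = 1.85. F_crit ≈ 3.159. Fail to reject H₀.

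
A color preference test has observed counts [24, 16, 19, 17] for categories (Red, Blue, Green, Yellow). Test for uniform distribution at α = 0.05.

Expected = 19 each. χ² = Σ(O-E)²/E = 2.0. df = 3, critical value = 7.815. Fail to reject H₀.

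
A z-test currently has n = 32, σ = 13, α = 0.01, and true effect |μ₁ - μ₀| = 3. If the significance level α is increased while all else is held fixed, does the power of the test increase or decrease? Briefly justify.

Power increases: a larger α lowers the critical value, so more of the H₁ sampling distribution falls in the rejection region.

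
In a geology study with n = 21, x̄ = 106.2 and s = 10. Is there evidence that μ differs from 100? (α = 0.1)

t = (x̄ - μ₀)/(s/√n) = (106.2 - 100)/(10/√21) = 2.841. df = 20, critical t = ±1.725. Reject H₀.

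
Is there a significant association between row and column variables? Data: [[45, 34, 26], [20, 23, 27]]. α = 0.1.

χ² = 4.955. df = 2, critical = 4.605. Reject H₀. Variables are dependent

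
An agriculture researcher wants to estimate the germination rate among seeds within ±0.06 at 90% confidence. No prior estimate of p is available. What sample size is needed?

Conservative approach: use p = 0.5 (maximizes p(1-p) = 0.25). n = z²(0.25)/E² = 1.645²×0.25/0.06² = 187.9 → n = 188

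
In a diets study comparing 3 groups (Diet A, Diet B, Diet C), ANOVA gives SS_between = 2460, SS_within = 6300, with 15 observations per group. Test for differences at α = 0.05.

df_between = 2, df_within = 42. F = MS_between/MS_within = 1230.0/150.0 = 8.2. F_crit ≈ 3.22. Reject H₀. At least one mean differs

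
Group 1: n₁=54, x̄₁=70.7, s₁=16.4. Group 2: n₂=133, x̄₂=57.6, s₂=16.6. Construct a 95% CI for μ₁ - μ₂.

Difference = 13.1. SE = √(16.4²/54 + 16.6²/133) = 2.656. CI = (7.89, 18.31)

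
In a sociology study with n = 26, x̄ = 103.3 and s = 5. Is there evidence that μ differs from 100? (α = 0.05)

t = (x̄ - μ₀)/(s/√n) = (103.3 - 100)/(5/√26) = 3.365. df = 25, critical t = ±2.06. Reject H₀.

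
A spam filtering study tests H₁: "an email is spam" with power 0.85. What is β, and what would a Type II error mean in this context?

β = 1 - power = 1 - 0.85 = 0.15. A Type II error is failing to reject H₀ when H₀ is false (false negative) — here, failing to conclude that an email is spam when in fact it is true. Consequence: a spam email lands in the inbox.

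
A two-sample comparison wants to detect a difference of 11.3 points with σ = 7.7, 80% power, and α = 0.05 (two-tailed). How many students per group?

n per group = 2(z_α/2 + z_β)²σ²/d² = 2×(1.96 + 0.84)²×7.7²/11.3² = 7.3 → n = 8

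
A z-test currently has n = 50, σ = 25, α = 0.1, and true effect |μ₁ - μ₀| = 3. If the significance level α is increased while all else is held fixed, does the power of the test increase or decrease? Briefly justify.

Power increases: a larger α lowers the critical value, so more of the H₁ sampling distribution falls in the rejection region.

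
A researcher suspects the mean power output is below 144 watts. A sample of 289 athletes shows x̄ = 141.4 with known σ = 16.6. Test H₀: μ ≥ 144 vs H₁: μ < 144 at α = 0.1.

z = -2.663. Critical value: -1.28. Reject H₀.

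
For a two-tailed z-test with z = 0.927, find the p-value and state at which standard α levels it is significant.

p = 2·P(Z > |0.927|) = 2·(1 - Φ(0.927)) ≈ 0.3539. Not significant at any standard level.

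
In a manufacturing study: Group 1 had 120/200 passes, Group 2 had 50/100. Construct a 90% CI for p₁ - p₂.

p̂₁ = 0.6, p̂₂ = 0.5. Difference = 0.1. CI = (-0.0, 0.2)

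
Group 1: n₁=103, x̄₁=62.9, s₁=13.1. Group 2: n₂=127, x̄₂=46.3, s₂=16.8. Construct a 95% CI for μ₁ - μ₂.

Difference = 16.6. SE = √(13.1²/103 + 16.8²/127) = 1.972. CI = (12.74, 20.46)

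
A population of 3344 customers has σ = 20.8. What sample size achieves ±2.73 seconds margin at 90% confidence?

Without FPC: n₀ = (1.645×20.8/2.73)² = 157.084. With FPC: n = n₀N/(n₀+N-1) = 150.1 → n = 151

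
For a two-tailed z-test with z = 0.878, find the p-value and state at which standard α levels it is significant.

p = 2·P(Z > |0.878|) = 2·(1 - Φ(0.878)) ≈ 0.3799. Not significant at any standard level.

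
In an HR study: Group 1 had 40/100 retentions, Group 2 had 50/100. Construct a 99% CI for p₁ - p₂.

p̂₁ = 0.4, p̂₂ = 0.5. Difference = -0.1. CI = (-0.28, 0.08)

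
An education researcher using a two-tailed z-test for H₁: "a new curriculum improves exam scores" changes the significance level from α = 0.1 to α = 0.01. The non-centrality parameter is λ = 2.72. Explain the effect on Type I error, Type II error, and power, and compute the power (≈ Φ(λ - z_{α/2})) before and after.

Decreasing α from 0.1 to 0.01:
• Type I error rate decreases (α is the Type I rate by definition).
• Critical value moves from z_{α/2} = 1.645 to 2.576, so power = Φ(λ - z_{α/2}) goes from Φ(2.72 - 1.645) = 0.859 to Φ(2.72 - 2.576) = 0.557.
• Type II error rate β = 1 - power therefore increases (0.141 → 0.443).
Appropriate when false positives are costly — here, adopting a curriculum that gives no real benefit — disruption for nothing.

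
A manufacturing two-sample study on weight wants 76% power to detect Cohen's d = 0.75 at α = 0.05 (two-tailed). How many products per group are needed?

z_{α/2} = 1.96, z_β = Φ⁻¹(0.76) = 0.706. For medium effect (d = 0.75): n per group = 2(z_{α/2} + z_β)²/d² = 2(1.96 + 0.706)²/0.75² = 25.3 → 26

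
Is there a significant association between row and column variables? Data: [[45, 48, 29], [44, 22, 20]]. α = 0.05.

χ² = 5.248. df = 2, critical = 5.991. Fail to reject H₀. No evidence of dependence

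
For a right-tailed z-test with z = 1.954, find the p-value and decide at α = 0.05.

p = P(Z > 1.954) = 1 - Φ(1.954) ≈ 0.0254. Since p < 0.05, reject H₀ (significant) at α = 0.05.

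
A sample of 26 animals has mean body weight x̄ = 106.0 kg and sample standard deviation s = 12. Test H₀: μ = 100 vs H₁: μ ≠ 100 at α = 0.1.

t = (x̄ - μ₀)/(s/√n) = (106.0 - 100)/(12/√26) = 2.55. df = 25, critical t = ±1.708. Reject H₀.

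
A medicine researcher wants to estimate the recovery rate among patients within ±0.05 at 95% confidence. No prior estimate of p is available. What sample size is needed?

Conservative approach: use p = 0.5 (maximizes p(1-p) = 0.25). n = z²(0.25)/E² = 1.96²×0.25/0.05² = 384.2 → n = 385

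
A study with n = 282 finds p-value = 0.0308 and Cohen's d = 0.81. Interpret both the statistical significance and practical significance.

Statistically significant (p = 0.0308 < 0.05). Cohen's d = 0.81 indicates a large effect size. Both statistical and practical significance should be considered.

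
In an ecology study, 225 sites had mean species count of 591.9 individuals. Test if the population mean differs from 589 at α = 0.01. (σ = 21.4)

z = (x̄ - μ₀)/(σ/√n) = (591.9 - 589)/(21.4/√225) = 2.033. Critical value: ±2.576. Since |2.033| ≤ 2.576, Fail to reject H₀.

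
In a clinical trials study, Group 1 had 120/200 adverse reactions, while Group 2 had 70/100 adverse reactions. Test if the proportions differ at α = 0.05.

p̂₁ = 0.6, p̂₂ = 0.7, pooled p̂ = 0.633. z = -1.694. Critical: ±1.96. Fail to reject H₀.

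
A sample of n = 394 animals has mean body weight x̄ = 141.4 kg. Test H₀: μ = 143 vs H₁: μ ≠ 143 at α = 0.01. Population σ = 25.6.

z = (x̄ - μ₀)/(σ/√n) = (141.4 - 143)/(25.6/√394) = -1.241. Critical value: ±2.576. Since |-1.241| ≤ 2.576, Fail to reject H₀.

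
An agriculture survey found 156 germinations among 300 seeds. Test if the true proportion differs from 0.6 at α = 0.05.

p̂ = 0.52, p₀ = 0.6. z = (p̂ - p₀)/√(p₀(1-p₀)/n) = -2.828. Critical: ±1.96. Reject H₀.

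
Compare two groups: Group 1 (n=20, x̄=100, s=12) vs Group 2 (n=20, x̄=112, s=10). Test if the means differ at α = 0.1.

Pooled sp = 11.05. t = -3.436, df = 38. Critical t = ±1.686. Reject H₀.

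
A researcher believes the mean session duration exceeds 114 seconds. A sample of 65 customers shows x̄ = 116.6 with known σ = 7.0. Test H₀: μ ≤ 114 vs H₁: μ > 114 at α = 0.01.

z = 2.995. Critical value: 2.33. Reject H₀.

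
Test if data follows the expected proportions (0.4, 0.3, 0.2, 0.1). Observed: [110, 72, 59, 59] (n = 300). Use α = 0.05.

Expected: [120.0, 90.0, 60.0, 30.0]. χ² = 32.483. df = 3, critical = 7.815. Reject H₀.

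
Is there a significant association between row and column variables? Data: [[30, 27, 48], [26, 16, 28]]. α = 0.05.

χ² = 1.42. df = 2, critical = 5.991. Fail to reject H₀. No evidence of dependence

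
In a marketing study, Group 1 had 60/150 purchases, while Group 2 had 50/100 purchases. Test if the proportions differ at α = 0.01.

p̂₁ = 0.4, p̂₂ = 0.5, pooled p̂ = 0.44. z = -1.56. Critical: ±2.576. Fail to reject H₀.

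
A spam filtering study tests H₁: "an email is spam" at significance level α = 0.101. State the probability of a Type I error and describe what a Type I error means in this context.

P(Type I error) = α = 0.101. A Type I error is rejecting H₀ when H₀ is actually true (false positive) — here, concluding that an email is spam when in fact this is not the case. Consequence: a legitimate email is sent to the spam folder and the user misses it.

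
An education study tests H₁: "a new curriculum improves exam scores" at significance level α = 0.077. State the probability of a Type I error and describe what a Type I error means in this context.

P(Type I error) = α = 0.077. A Type I error is rejecting H₀ when H₀ is actually true (false positive) — here, concluding that a new curriculum improves exam scores when in fact this is not the case. Consequence: adopting a curriculum that gives no real benefit — disruption for nothing.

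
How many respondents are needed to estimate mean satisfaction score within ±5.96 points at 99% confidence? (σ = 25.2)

n = (z*σ/E)² = (2.576×25.2/5.96)² = 118.6 → n = 119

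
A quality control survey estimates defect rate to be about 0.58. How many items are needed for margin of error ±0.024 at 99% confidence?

n = z²p(1-p)/E² = 2.576²×0.58×0.42/0.024² = 2806.4 → n = 2807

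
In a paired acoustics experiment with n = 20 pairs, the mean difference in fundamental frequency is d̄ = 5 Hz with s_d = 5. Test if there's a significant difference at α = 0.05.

t = d̄/(s_d/√n) = 5/(5/√20) = 4.472. df = 19, critical t = ±2.093. Reject H₀.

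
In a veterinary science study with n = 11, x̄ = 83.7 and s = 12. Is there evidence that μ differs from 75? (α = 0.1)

t = (x̄ - μ₀)/(s/√n) = (83.7 - 75)/(12/√11) = 2.405. df = 10, critical t = ±1.812. Reject H₀.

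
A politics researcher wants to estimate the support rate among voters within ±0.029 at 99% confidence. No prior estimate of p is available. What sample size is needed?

Conservative approach: use p = 0.5 (maximizes p(1-p) = 0.25). n = z²(0.25)/E² = 2.576²×0.25/0.029² = 1972.6 → n = 1973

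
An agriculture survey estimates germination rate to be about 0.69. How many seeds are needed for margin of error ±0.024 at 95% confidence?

n = z²p(1-p)/E² = 1.96²×0.69×0.31/0.024² = 1426.6 → n = 1427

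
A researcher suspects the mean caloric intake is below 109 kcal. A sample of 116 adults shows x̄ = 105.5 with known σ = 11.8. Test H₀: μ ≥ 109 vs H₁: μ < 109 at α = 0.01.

z = -3.195. Critical value: -2.33. Reject H₀.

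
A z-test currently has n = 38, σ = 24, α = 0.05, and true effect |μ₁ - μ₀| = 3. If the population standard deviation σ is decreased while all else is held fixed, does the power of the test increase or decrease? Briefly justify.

Power increases: a smaller σ shrinks the standard error σ/√n, moving the sampling distribution under H₁ further from the critical value.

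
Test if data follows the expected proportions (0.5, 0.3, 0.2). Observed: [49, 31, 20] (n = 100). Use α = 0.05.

Expected: [50.0, 30.0, 20.0]. χ² = 0.053. df = 2, critical = 5.991. Fail to reject H₀.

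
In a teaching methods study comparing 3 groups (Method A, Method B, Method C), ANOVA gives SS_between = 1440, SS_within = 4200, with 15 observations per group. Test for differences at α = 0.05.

df_between = 2, df_within = 42. F = MS_between/MS_within = 720.0/100.0 = 7.2. F_crit ≈ 3.22. Reject H₀. At least one mean differs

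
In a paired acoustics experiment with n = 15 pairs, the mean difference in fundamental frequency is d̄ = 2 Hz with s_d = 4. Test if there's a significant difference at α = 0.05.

t = d̄/(s_d/√n) = 2/(4/√15) = 1.936. df = 14, critical t = ±2.145. Fail to reject H₀.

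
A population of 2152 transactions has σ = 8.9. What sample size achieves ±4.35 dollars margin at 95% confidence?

Without FPC: n₀ = (1.96×8.9/4.35)² = 16.081. With FPC: n = n₀N/(n₀+N-1) = 16.0 → n = 16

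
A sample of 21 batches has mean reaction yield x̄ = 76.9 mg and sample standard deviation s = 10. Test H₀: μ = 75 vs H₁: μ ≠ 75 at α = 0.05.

t = (x̄ - μ₀)/(s/√n) = (76.9 - 75)/(10/√21) = 0.871. df = 20, critical t = ±2.086. Fail to reject H₀.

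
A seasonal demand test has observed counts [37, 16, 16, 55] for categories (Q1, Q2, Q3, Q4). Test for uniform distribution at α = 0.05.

Expected = 31 each. χ² = Σ(O-E)²/E = 34.258. df = 3, critical value = 7.815. Reject H₀.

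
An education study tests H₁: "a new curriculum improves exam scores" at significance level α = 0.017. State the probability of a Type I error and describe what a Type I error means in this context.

P(Type I error) = α = 0.017. A Type I error is rejecting H₀ when H₀ is actually true (false positive) — here, concluding that a new curriculum improves exam scores when in fact this is not the case. Consequence: adopting a curriculum that gives no real benefit — disruption for nothing.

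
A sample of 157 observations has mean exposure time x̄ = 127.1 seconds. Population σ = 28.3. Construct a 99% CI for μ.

CI = x̄ ± z*(σ/√n) = 127.1 ± 2.576(28.3/√157) = 127.1 ± 5.82 = (121.28, 132.92)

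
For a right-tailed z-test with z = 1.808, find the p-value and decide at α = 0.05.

p = P(Z > 1.808) = 1 - Φ(1.808) ≈ 0.0353. Since p < 0.05, reject H₀ (significant) at α = 0.05.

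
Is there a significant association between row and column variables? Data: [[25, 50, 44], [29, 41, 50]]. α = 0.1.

χ² = 1.565. df = 2, critical = 4.605. Fail to reject H₀. No evidence of dependence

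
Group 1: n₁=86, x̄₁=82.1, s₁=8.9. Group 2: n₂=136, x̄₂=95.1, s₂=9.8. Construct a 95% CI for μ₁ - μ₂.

Difference = -13.0. SE = √(8.9²/86 + 9.8²/136) = 1.276. CI = (-15.5, -10.5)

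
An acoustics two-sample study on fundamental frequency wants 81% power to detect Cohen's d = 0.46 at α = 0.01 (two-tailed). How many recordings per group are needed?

z_{α/2} = 2.576, z_β = Φ⁻¹(0.81) = 0.878. For small effect (d = 0.46): n per group = 2(z_{α/2} + z_β)²/d² = 2(2.576 + 0.878)²/0.46² = 112.8 → 113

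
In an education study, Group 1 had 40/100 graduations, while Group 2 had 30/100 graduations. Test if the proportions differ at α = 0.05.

p̂₁ = 0.4, p̂₂ = 0.3, pooled p̂ = 0.35. z = 1.482. Critical: ±1.96. Fail to reject H₀.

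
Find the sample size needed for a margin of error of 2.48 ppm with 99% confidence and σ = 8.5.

n = (z*σ/E)² = (2.576×8.5/2.48)² = 78.0 → n = 78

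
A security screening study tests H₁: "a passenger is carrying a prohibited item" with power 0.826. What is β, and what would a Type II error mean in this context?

β = 1 - power = 1 - 0.826 = 0.174. A Type II error is failing to reject H₀ when H₀ is false (false negative) — here, failing to conclude that a passenger is carrying a prohibited item when in fact it is true. Consequence: letting a prohibited item through — security breach.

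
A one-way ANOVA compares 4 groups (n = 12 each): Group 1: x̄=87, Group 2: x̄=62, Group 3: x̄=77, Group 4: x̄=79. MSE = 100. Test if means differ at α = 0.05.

Grand mean = 76.25. SS_between = 3921.0, MS_between = 1307.0. F = 13.07, F_crit ≈ 2.816. Reject H₀.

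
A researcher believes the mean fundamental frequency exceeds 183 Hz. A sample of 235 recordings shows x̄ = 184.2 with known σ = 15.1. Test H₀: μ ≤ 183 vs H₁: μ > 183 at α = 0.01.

z = 1.218. Critical value: 2.33. Fail to reject H₀.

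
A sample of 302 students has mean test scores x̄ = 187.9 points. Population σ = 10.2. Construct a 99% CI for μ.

CI = x̄ ± z*(σ/√n) = 187.9 ± 2.576(10.2/√302) = 187.9 ± 1.51 = (186.39, 189.41)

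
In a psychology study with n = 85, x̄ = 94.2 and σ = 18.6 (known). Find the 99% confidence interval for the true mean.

CI = x̄ ± z*(σ/√n) = 94.2 ± 2.576(18.6/√85) = 94.2 ± 5.2 = (89.0, 99.4)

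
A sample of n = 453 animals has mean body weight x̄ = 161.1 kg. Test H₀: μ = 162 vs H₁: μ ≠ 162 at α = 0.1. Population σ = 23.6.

z = (x̄ - μ₀)/(σ/√n) = (161.1 - 162)/(23.6/√453) = -0.812. Critical value: ±1.645. Since |-0.812| ≤ 1.645, Fail to reject H₀.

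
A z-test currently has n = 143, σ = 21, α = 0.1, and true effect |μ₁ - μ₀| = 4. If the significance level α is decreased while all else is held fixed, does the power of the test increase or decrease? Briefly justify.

Power decreases: a smaller α raises the critical value, so less of the H₁ sampling distribution falls in the rejection region.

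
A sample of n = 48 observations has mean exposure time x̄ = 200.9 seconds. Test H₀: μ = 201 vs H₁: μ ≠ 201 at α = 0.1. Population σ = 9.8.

z = (x̄ - μ₀)/(σ/√n) = (200.9 - 201)/(9.8/√48) = -0.071. Critical value: ±1.645. Since |-0.071| ≤ 1.645, Fail to reject H₀.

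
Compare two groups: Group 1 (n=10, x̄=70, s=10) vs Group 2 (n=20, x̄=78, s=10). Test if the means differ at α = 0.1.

Pooled sp = 10.0. t = -2.066, df = 28. Critical t = ±1.701. Reject H₀.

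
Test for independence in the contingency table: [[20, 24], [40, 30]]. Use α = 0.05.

χ² = 1.481. df = 1, critical = 3.841. Fail to reject H₀. No evidence of dependence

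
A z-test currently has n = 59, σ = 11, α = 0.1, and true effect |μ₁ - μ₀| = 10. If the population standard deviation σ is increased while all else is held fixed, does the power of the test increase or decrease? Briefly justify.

Power decreases: a larger σ inflates the standard error σ/√n, pulling the sampling distribution under H₁ back toward the critical value.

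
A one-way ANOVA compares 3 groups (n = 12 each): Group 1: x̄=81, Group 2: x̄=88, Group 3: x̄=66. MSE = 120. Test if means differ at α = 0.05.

Grand mean = 78.33. SS_between = 3032.0, MS_between = 1516.0. F = 12.633, F_crit ≈ 3.285. Reject H₀.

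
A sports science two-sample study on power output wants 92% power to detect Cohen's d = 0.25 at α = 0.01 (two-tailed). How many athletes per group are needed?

z_{α/2} = 2.576, z_β = Φ⁻¹(0.92) = 1.405. For small effect (d = 0.25): n per group = 2(z_{α/2} + z_β)²/d² = 2(2.576 + 1.405)²/0.25² = 507.1 → 508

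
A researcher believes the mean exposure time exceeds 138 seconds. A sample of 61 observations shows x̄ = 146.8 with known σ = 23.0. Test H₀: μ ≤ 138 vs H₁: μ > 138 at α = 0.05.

z = 2.988. Critical value: 1.645. Reject H₀.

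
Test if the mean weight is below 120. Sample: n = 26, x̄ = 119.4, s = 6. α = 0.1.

t = (119.4 - 120)/(6/√26) = -0.51, df = 25. Critical t = -1.316. Fail to reject H₀.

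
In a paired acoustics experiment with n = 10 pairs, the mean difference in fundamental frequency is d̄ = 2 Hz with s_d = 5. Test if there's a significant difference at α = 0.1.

t = d̄/(s_d/√n) = 2/(5/√10) = 1.265. df = 9, critical t = ±1.833. Fail to reject H₀.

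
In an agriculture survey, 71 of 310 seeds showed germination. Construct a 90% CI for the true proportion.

p̂ = 0.229. CI = p̂ ± z*√(p̂(1-p̂)/n) = (0.19, 0.268)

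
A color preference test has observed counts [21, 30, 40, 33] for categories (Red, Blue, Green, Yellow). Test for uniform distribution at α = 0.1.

Expected = 31 each. χ² = Σ(O-E)²/E = 6.0. df = 3, critical value = 6.251. Fail to reject H₀.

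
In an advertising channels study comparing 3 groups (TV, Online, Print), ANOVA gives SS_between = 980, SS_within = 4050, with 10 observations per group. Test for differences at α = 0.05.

df_between = 2, df_within = 27. F = MS_between/MS_within = 490.0/150.0 = 3.267. F_crit ≈ 3.354. Fail to reject H₀.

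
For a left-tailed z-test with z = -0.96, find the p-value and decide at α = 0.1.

p = P(Z < -0.96) = Φ(-0.96) ≈ 0.1685. Since p ≥ 0.1, fail to reject H₀ (not significant) at α = 0.1.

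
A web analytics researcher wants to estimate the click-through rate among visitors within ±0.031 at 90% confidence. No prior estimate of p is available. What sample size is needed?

Conservative approach: use p = 0.5 (maximizes p(1-p) = 0.25). n = z²(0.25)/E² = 1.645²×0.25/0.031² = 704.0 → n = 704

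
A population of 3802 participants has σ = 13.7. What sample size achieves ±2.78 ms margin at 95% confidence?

Without FPC: n₀ = (1.96×13.7/2.78)² = 93.296. With FPC: n = n₀N/(n₀+N-1) = 91.1 → n = 92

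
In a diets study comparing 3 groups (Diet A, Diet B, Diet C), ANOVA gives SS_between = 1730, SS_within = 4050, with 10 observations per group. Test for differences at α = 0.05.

df_between = 2, df_within = 27. F = MS_between/MS_within = 865.0/150.0 = 5.767. F_crit ≈ 3.354. Reject H₀. At least one mean differs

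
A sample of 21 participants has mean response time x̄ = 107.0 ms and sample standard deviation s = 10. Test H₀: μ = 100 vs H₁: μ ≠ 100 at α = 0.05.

t = (x̄ - μ₀)/(s/√n) = (107.0 - 100)/(10/√21) = 3.208. df = 20, critical t = ±2.086. Reject H₀.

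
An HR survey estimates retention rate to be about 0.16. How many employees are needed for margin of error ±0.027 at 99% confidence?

n = z²p(1-p)/E² = 2.576²×0.16×0.84/0.027² = 1223.4 → n = 1224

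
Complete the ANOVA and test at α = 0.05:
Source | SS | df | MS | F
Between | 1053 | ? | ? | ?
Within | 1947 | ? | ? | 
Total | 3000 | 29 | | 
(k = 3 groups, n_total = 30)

df_between = 2, df_within = 27. MS_between = 526.5, MS_within = 72.11. F = 7.301, F_crit ≈ 3.354. Reject H₀.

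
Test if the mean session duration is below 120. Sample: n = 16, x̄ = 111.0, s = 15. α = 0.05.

t = (111.0 - 120)/(15/√16) = -2.4, df = 15. Critical t = -1.753. Reject H₀.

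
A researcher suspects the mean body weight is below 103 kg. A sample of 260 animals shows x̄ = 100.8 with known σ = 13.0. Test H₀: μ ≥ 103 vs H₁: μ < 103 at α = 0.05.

z = -2.729. Critical value: -1.645. Reject H₀.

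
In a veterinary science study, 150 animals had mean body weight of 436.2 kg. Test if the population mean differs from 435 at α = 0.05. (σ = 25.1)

z = (x̄ - μ₀)/(σ/√n) = (436.2 - 435)/(25.1/√150) = 0.586. Critical value: ±1.96. Since |0.586| ≤ 1.96, Fail to reject H₀.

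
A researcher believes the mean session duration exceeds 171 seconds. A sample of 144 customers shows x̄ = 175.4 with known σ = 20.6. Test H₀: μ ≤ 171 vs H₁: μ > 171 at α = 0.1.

z = 2.563. Critical value: 1.28. Reject H₀.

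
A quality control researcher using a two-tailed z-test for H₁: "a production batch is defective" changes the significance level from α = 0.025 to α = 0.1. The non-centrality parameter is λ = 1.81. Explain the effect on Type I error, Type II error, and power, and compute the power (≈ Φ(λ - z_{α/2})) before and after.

Increasing α from 0.025 to 0.1:
• Type I error rate increases (α is the Type I rate by definition).
• Critical value moves from z_{α/2} = 2.241 to 1.645, so power = Φ(λ - z_{α/2}) goes from Φ(1.81 - 2.241) = 0.333 to Φ(1.81 - 1.645) = 0.566.
• Type II error rate β = 1 - power therefore decreases (0.667 → 0.434).
Appropriate when false negatives are costly — here, shipping a defective batch — faulty products reach customers.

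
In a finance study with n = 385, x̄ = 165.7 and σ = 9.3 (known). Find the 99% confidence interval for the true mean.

CI = x̄ ± z*(σ/√n) = 165.7 ± 2.576(9.3/√385) = 165.7 ± 1.22 = (164.48, 166.92)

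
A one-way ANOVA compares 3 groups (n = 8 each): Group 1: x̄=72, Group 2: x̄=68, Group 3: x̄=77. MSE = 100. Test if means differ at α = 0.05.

Grand mean = 72.33. SS_between = 325.33, MS_between = 162.67. F = 1.627, F_crit ≈ 3.467. Fail to reject H₀.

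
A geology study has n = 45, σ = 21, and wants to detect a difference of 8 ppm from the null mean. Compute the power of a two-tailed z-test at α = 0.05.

SE = σ/√n = 21/√45 = 3.13. Non-centrality λ = d/SE = 8/3.13 = 2.556. Power ≈ Φ(λ - z_{α/2}) = Φ(2.556 - 1.96) = Φ(0.596) = 0.724.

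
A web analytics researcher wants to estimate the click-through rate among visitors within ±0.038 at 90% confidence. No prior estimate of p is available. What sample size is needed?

Conservative approach: use p = 0.5 (maximizes p(1-p) = 0.25). n = z²(0.25)/E² = 1.645²×0.25/0.038² = 468.5 → n = 469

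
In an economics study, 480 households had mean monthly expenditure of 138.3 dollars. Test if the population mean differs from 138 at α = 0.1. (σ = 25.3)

z = (x̄ - μ₀)/(σ/√n) = (138.3 - 138)/(25.3/√480) = 0.26. Critical value: ±1.645. Since |0.26| ≤ 1.645, Fail to reject H₀.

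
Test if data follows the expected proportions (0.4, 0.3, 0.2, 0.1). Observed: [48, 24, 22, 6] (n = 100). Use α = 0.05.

Expected: [40.0, 30.0, 20.0, 10.0]. χ² = 4.6. df = 3, critical = 7.815. Fail to reject H₀.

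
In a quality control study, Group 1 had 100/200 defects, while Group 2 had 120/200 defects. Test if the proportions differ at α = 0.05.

p̂₁ = 0.5, p̂₂ = 0.6, pooled p̂ = 0.55. z = -2.01. Critical: ±1.96. Reject H₀.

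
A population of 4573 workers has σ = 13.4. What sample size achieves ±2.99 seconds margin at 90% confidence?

Without FPC: n₀ = (1.645×13.4/2.99)² = 54.35. With FPC: n = n₀N/(n₀+N-1) = 53.7 → n = 54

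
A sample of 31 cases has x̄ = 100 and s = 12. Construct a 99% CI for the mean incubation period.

CI = x̄ ± t*(s/√n) = 100 ± 2.75(12/√31) = (94.07, 105.93)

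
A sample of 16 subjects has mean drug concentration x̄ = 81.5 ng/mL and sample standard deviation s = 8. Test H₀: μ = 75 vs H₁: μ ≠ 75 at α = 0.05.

t = (x̄ - μ₀)/(s/√n) = (81.5 - 75)/(8/√16) = 3.25. df = 15, critical t = ±2.131. Reject H₀.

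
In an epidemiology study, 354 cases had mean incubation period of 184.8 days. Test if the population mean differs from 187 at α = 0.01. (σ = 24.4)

z = (x̄ - μ₀)/(σ/√n) = (184.8 - 187)/(24.4/√354) = -1.696. Critical value: ±2.576. Since |-1.696| ≤ 2.576, Fail to reject H₀.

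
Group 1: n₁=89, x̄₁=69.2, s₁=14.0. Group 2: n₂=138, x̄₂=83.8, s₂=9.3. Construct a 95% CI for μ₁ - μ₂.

Difference = -14.6. SE = √(14.0²/89 + 9.3²/138) = 1.682. CI = (-17.9, -11.3)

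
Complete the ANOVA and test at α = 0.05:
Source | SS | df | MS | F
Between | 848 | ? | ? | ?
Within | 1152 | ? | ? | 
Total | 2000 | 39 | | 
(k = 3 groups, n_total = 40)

df_between = 2, df_within = 37. MS_between = 424.0, MS_within = 31.14. F = 13.618, F_crit ≈ 3.252. Reject H₀.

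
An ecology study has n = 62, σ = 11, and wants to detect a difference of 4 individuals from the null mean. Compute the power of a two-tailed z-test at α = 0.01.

SE = σ/√n = 11/√62 = 1.397. Non-centrality λ = d/SE = 4/1.397 = 2.863. Power ≈ Φ(λ - z_{α/2}) = Φ(2.863 - 2.576) = Φ(0.287) = 0.613.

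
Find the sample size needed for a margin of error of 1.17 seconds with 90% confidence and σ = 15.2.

n = (z*σ/E)² = (1.645×15.2/1.17)² = 456.7 → n = 457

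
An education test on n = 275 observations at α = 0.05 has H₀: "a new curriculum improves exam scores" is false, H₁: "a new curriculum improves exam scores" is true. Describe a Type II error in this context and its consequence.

Type II error: failing to reject H₀ when it is false — concluding that a new curriculum improves exam scores is not supported when in fact it is. Consequence: keeping the old curriculum when the new one would have helped students.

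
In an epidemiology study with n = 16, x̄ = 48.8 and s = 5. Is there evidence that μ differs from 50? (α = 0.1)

t = (x̄ - μ₀)/(s/√n) = (48.8 - 50)/(5/√16) = -0.96. df = 15, critical t = ±1.753. Fail to reject H₀.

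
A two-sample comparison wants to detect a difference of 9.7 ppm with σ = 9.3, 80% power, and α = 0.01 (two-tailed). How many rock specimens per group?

n per group = 2(z_α/2 + z_β)²σ²/d² = 2×(2.576 + 0.84)²×9.3²/9.7² = 21.5 → n = 22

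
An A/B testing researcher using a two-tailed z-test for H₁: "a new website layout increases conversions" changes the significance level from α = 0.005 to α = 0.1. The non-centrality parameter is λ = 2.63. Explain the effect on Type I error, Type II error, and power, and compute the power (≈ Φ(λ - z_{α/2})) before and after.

Increasing α from 0.005 to 0.1:
• Type I error rate increases (α is the Type I rate by definition).
• Critical value moves from z_{α/2} = 2.807 to 1.645, so power = Φ(λ - z_{α/2}) goes from Φ(2.63 - 2.807) = 0.43 to Φ(2.63 - 1.645) = 0.838.
• Type II error rate β = 1 - power therefore decreases (0.57 → 0.162).
Appropriate when false negatives are costly — here, discarding a layout that would have improved conversions — lost revenue.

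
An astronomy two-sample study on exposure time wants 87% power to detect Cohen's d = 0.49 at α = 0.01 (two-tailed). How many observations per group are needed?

z_{α/2} = 2.576, z_β = Φ⁻¹(0.87) = 1.126. For small effect (d = 0.49): n per group = 2(z_{α/2} + z_β)²/d² = 2(2.576 + 1.126)²/0.49² = 114.2 → 115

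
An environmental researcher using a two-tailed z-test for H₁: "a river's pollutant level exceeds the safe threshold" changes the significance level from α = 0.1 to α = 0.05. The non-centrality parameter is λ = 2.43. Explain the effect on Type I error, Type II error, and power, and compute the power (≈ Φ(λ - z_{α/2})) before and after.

Decreasing α from 0.1 to 0.05:
• Type I error rate decreases (α is the Type I rate by definition).
• Critical value moves from z_{α/2} = 1.645 to 1.96, so power = Φ(λ - z_{α/2}) goes from Φ(2.43 - 1.645) = 0.784 to Φ(2.43 - 1.96) = 0.681.
• Type II error rate β = 1 - power therefore increases (0.216 → 0.319).
Appropriate when false positives are costly — here, shutting down a compliant factory unnecessarily.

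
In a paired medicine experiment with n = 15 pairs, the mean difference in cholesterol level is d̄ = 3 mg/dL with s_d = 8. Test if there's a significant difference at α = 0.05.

t = d̄/(s_d/√n) = 3/(8/√15) = 1.452. df = 14, critical t = ±2.145. Fail to reject H₀.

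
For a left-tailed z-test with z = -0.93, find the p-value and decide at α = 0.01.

p = P(Z < -0.93) = Φ(-0.93) ≈ 0.1762. Since p ≥ 0.01, fail to reject H₀ (not significant) at α = 0.01.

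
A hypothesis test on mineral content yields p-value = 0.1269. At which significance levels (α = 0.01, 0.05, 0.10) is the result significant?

p = 0.1269. Not significant at any of the given levels.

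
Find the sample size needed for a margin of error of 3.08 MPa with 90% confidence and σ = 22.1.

n = (z*σ/E)² = (1.645×22.1/3.08)² = 139.3 → n = 140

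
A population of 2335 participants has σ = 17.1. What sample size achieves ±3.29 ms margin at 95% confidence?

Without FPC: n₀ = (1.96×17.1/3.29)² = 103.78. With FPC: n = n₀N/(n₀+N-1) = 99.4 → n = 100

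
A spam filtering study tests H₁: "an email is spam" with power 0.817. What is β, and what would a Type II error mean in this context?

β = 1 - power = 1 - 0.817 = 0.183. A Type II error is failing to reject H₀ when H₀ is false (false negative) — here, failing to conclude that an email is spam when in fact it is true. Consequence: a spam email lands in the inbox.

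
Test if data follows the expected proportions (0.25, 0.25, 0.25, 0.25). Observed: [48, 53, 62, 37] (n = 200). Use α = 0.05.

Expected: [50.0, 50.0, 50.0, 50.0]. χ² = 6.52. df = 3, critical = 7.815. Fail to reject H₀.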